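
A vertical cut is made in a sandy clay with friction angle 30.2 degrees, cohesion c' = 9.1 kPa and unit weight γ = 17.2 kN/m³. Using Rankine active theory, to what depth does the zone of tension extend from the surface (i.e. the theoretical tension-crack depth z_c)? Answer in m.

1.84 m

K_a = tan²(45° − 30.2°/2) = 0.3307; √K_a = 0.5750.
The active pressure is zero where K_a γ z = 2c√K_a, so z_c = 2c/(γ√K_a) = 2×9.1/(17.2×0.5750) = 1.840 m.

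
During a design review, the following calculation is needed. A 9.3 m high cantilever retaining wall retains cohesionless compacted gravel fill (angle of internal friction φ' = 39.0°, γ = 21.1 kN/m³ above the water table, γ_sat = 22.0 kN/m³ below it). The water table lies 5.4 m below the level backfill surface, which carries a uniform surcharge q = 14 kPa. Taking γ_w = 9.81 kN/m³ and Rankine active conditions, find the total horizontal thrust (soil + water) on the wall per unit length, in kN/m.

296 kN/m

K_a = tan²(45° − φ/2) = 0.2275.
γ' = 22.0 − 9.81 = 12.19 kN/m³. h₂ = H − d_w = 3.9 m.
σ'_h: at surface K_a·q = 3.185; at WT K_a(q+γd_w) = 29.11; at base K_a(q+γd_w+γ'h₂) = 39.92 kPa.
P₁ = ½(3.185+29.11)×5.4 = 87.19; P₂ = ½(29.11+39.92)×3.9 = 134.6; P_w = ½γ_w h₂² = 74.61.
Total = 87.19+134.6+74.61 = 296.4 kN/m.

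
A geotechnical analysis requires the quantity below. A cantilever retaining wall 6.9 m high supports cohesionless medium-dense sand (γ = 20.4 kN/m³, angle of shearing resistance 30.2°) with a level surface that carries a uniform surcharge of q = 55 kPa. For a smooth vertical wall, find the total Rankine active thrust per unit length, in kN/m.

286 kN/m

K_a = tan²(45° − φ/2) = 0.3307.
Soil triangle: ½ K_a γ H² = 0.5×0.3307×20.4×6.9² = 160.6 kN/m.
Surcharge rectangle: K_a q H = 0.3307×55×6.9 = 125.5 kN/m.
Total = 160.6 + 125.5 = 286.1 kN/m.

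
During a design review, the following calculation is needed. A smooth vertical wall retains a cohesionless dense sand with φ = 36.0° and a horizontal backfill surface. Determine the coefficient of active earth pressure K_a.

0.260

K_a = (1 − sin φ)/(1 + sin φ) = (1 − sin 36.0°)/(1 + sin 36.0°) = 0.2596.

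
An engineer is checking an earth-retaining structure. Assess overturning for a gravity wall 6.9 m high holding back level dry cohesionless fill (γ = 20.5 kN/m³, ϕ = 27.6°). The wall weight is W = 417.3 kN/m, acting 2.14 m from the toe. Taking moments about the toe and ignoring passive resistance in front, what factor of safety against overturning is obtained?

2.17

K_a = tan²(45° − 27.6°/2) = 0.3668.
P_a = ½K_aγH² = 0.5×0.3668×20.5×6.9² = 179.0 kN/m, acting at H/3 = 2.300 m above the base.
Overturning moment M_o = P_a × H/3 = 179.0 × 2.300 = 411.7.
Resisting moment M_r = W × 2.14 = 417.3 × 2.14 = 893.0.
FS_overturning = M_r/M_o = 893.0/411.7 = 2.169.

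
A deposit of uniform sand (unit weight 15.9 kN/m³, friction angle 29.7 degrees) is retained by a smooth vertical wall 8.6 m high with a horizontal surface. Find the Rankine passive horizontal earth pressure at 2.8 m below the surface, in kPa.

132 kPa

K_p = (1 + sin φ)/(1 − sin φ) = 2.964.
σ_h = K_p γ z = 2.964 × 15.9 × 2.8 = 132.0 kPa.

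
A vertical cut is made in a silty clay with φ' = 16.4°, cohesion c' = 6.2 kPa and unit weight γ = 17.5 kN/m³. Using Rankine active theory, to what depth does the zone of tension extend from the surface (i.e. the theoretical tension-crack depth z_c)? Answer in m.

0.947 m

K_a = tan²(45° − 16.4°/2) = 0.5596; √K_a = 0.7481.
The active pressure is zero where K_a γ z = 2c√K_a, so z_c = 2c/(γ√K_a) = 2×6.2/(17.5×0.7481) = 0.9472 m.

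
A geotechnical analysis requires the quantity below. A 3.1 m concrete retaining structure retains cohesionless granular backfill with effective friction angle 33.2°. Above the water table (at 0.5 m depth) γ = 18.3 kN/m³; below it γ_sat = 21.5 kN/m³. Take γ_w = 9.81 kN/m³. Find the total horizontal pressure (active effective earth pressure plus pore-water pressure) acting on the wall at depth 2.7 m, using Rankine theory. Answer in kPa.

31.8 kPa

K_a = (1 − sin φ)/(1 + sin φ) = 0.2924.
γ' = 21.5 − 9.81 = 11.69 kN/m³.
Effective vertical stress at 2.7 m: σ'_v = 18.3×0.5 + 11.69×2.20 = 34.87 kPa.
σ'_h = K_a σ'_v = 0.2924 × 34.87 = 10.19 kPa; u = γ_w × 2.20 = 21.58 kPa.
Total σ_h = 10.19 + 21.58 = 31.78 kPa.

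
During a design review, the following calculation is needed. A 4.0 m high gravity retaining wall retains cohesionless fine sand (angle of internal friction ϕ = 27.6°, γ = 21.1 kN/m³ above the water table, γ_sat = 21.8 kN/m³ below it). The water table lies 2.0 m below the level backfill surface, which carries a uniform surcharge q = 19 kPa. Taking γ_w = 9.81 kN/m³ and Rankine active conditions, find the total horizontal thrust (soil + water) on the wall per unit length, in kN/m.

K_a = tan²(45° − φ/2) = 0.3668.
γ' = 21.8 − 9.81 = 11.99 kN/m³. h₂ = H − d_w = 2.0 m.
σ'_h: at surface K_a·q = 6.969; at WT K_a(q+γd_w) = 22.45; at base K_a(q+γd_w+γ'h₂) = 31.24 kPa.
P₁ = ½(6.969+22.45)×2.0 = 29.42; P₂ = ½(22.45+31.24)×2.0 = 53.69; P_w = ½γ_w h₂² = 19.62.
Total = 29.42+53.69+19.62 = 102.7 kN/m.

103 kN/m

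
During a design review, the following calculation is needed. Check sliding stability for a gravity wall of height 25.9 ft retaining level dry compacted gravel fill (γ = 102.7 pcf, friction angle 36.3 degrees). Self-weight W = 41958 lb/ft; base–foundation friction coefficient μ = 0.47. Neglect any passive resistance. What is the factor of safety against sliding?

2.23

K_a = tan²(45° − 36.3°/2) = 0.2563.
P_a = ½K_aγH² = 0.5×0.2563×102.7×25.9² = 8828 lb/ft, acting at H/3 = 8.633 ft above the base.
FS_sliding = μW / P_a = 0.47×41958 / 8828 = 2.234.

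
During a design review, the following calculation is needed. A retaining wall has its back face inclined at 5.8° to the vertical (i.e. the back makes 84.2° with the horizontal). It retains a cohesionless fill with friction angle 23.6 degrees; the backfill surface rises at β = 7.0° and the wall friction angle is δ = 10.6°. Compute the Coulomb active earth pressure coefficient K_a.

0.481

K_a = sin²(α+φ) / [sin²α · sin(α−δ) · (1 + √{sin(φ+δ)sin(φ−β) / (sin(α−δ)sin(α+β))})²].
With α = 84.2°, φ = 23.6°, δ = 10.6°, β = 7.0°: K_a = 0.4808.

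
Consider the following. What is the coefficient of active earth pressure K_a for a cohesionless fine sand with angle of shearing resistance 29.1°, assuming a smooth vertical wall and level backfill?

K_a = tan²(45° − φ/2) = tan²(30.45°) = 0.3456.

0.346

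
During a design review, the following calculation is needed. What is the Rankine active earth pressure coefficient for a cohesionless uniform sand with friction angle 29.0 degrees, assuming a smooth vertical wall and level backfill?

0.347

K_a = (1 − sin φ)/(1 + sin φ) = (1 − sin 29.0°)/(1 + sin 29.0°) = 0.3470.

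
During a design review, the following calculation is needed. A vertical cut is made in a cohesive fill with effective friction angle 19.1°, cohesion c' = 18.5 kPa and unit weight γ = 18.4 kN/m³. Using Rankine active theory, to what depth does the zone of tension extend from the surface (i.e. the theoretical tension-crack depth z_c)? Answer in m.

K_a = tan²(45° − 19.1°/2) = 0.5069; √K_a = 0.7120.
The active pressure is zero where K_a γ z = 2c√K_a, so z_c = 2c/(γ√K_a) = 2×18.5/(18.4×0.7120) = 2.824 m.

2.82 m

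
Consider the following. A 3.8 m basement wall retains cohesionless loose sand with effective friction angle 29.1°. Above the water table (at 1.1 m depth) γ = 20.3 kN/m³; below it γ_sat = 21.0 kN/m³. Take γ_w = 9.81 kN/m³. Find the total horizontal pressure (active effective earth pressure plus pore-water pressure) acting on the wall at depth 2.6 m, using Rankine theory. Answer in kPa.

K_a = (1 − sin φ)/(1 + sin φ) = 0.3456.
γ' = 21.0 − 9.81 = 11.19 kN/m³.
Effective vertical stress at 2.6 m: σ'_v = 20.3×1.1 + 11.19×1.50 = 39.12 kPa.
σ'_h = K_a σ'_v = 0.3456 × 39.12 = 13.52 kPa; u = γ_w × 1.50 = 14.71 kPa.
Total σ_h = 13.52 + 14.71 = 28.23 kPa.

28.2 kPa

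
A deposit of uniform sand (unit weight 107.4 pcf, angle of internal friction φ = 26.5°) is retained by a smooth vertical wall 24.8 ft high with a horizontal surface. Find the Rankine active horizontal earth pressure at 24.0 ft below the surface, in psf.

K_a = (1 − sin φ)/(1 + sin φ) = 0.3829.
σ_h = K_a γ z = 0.3829 × 107.4 × 24.0 = 987.1 psf.

987 psf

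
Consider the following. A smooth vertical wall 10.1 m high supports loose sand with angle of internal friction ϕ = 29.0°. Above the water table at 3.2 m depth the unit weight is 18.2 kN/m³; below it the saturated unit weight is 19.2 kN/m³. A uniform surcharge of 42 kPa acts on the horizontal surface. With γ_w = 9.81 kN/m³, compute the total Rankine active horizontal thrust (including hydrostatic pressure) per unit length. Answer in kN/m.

630 kN/m

K_a = tan²(45° − φ/2) = 0.3470.
γ' = 19.2 − 9.81 = 9.390 kN/m³. h₂ = H − d_w = 6.9 m.
σ'_h: at surface K_a·q = 14.57; at WT K_a(q+γd_w) = 34.78; at base K_a(q+γd_w+γ'h₂) = 57.26 kPa.
P₁ = ½(14.57+34.78)×3.2 = 78.97; P₂ = ½(34.78+57.26)×6.9 = 317.5; P_w = ½γ_w h₂² = 233.5.
Total = 78.97+317.5+233.5 = 630.0 kN/m.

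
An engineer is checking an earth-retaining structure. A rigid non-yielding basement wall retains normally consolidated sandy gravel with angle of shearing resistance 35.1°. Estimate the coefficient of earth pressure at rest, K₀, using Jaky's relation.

K₀ = 1 − sin φ' = 1 − sin 35.1° = 0.4250.

0.425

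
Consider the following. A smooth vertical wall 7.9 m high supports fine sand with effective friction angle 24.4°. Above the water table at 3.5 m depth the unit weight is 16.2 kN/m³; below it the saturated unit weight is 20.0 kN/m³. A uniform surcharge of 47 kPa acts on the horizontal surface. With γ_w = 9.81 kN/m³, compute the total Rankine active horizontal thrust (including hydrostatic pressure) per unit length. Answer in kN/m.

K_a = tan²(45° − φ/2) = 0.4153.
γ' = 20.0 − 9.81 = 10.19 kN/m³. h₂ = H − d_w = 4.4 m.
σ'_h: at surface K_a·q = 19.52; at WT K_a(q+γd_w) = 43.07; at base K_a(q+γd_w+γ'h₂) = 61.69 kPa.
P₁ = ½(19.52+43.07)×3.5 = 109.5; P₂ = ½(43.07+61.69)×4.4 = 230.5; P_w = ½γ_w h₂² = 94.96.
Total = 109.5+230.5+94.96 = 435.0 kN/m.

435 kN/m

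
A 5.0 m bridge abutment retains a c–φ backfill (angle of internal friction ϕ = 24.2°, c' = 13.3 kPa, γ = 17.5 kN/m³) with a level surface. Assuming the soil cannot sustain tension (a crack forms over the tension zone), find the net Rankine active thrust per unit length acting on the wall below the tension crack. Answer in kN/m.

25.7 kN/m

K_a = 0.4185; √K_a = 0.6469.
Tension-crack depth z_c = 2c/(γ√K_a) = 2×13.3/(17.5×0.6469) = 2.350 m.
σ_a at base = K_a γ H − 2c√K_a = 0.4185×17.5×5.0 − 2×13.3×0.6469 = 19.41 kPa.
P_a = ½ × 19.41 × (H − z_c) = 0.5×19.41×2.650 = 25.73 kN/m.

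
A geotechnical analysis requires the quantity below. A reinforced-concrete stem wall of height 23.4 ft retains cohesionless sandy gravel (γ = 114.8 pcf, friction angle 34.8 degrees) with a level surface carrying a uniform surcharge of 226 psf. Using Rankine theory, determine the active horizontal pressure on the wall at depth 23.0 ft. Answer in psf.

783 psf

K_a = (1 − sin φ)/(1 + sin φ) = 0.2733.
σ_v = γz + q = 114.8 × 23.0 + 226 = 2866 psf.
σ_h = K_a σ_v = 0.2733 × 2866 = 783.4 psf.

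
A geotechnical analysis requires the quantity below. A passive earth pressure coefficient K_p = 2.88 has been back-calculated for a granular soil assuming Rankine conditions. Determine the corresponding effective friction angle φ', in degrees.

29.0°

K_p = (1+sin φ)/(1−sin φ) ⇒ sin φ = (K_p − 1)/(K_p + 1) = 0.4845.
φ = arcsin(0.4845) = 28.98°.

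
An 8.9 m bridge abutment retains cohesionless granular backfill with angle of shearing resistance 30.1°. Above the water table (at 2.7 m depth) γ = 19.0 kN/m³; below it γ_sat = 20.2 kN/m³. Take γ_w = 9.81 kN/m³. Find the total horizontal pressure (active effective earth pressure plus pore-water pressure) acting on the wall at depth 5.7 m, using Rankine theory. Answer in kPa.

56.8 kPa

K_a = (1 − sin φ)/(1 + sin φ) = 0.3320.
γ' = 20.2 − 9.81 = 10.39 kN/m³.
Effective vertical stress at 5.7 m: σ'_v = 19.0×2.7 + 10.39×3.00 = 82.47 kPa.
σ'_h = K_a σ'_v = 0.3320 × 82.47 = 27.38 kPa; u = γ_w × 3.00 = 29.43 kPa.
Total σ_h = 27.38 + 29.43 = 56.81 kPa.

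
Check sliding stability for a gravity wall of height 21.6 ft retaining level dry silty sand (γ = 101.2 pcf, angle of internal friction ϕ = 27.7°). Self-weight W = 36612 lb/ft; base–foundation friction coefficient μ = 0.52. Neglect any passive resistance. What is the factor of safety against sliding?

2.21

K_a = tan²(45° − 27.7°/2) = 0.3653.
P_a = ½K_aγH² = 0.5×0.3653×101.2×21.6² = 8625 lb/ft, acting at H/3 = 7.200 ft above the base.
FS_sliding = μW / P_a = 0.52×36612 / 8625 = 2.207.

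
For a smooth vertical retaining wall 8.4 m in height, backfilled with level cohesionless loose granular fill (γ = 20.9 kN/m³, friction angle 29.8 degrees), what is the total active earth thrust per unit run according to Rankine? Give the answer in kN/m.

K_a = tan²(45° − φ/2) = 0.3360.
P_a = ½ K_a γ H² = 0.5 × 0.3360 × 20.9 × 8.4² = 247.8 kN/m.

248 kN/m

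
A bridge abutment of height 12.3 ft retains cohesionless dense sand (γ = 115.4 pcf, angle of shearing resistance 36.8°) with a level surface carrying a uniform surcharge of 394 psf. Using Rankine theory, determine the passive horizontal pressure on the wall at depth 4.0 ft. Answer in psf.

3410 psf

K_p = (1 + sin φ)/(1 − sin φ) = 3.988.
σ_v = γz + q = 115.4 × 4.0 + 394 = 855.6 psf.
σ_h = K_p σ_v = 3.988 × 855.6 = 3412 psf.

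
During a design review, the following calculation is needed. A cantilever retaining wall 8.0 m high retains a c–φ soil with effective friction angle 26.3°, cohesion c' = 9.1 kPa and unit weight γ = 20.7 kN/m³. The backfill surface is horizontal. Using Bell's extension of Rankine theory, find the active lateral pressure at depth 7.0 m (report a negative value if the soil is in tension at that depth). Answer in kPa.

44.6 kPa

K_a = (1 − sin φ)/(1 + sin φ) = 0.3859.
σ_a = K_a γ z − 2c√K_a = 0.3859×20.7×7.0 − 2×9.1×0.6212 = 44.62 kPa.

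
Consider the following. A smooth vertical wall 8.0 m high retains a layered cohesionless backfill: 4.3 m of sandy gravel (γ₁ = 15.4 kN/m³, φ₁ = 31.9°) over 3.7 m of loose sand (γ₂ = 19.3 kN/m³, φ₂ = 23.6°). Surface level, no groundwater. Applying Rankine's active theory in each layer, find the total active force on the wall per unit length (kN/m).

K_a1 = tan²(45°−31.9°/2) = 0.3085; K_a2 = tan²(45°−23.6°/2) = 0.4282.
Layer 1: σ at base = K_a1 γ₁ h₁ = 20.43 kPa; P₁ = ½×20.43×4.3 = 43.93.
Layer 2: σ_v at top = γ₁h₁ = 66.22; σ_h top = K_a2×66.22 = 28.36; σ_h base = K_a2×(66.22+19.3×3.7) = 58.94.
P₂ = ½(28.36+58.94)×3.7 = 161.5. Total P_a = 43.93+161.5 = 205.4 kN/m.

205 kN/m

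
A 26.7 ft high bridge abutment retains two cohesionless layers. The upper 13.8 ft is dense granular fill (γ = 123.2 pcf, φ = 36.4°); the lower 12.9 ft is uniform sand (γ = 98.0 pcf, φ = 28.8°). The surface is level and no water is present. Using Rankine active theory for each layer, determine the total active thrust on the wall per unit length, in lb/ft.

13500 lb/ft

K_a1 = tan²(45°−36.4°/2) = 0.2552; K_a2 = tan²(45°−28.8°/2) = 0.3498.
Layer 1: σ at base = K_a1 γ₁ h₁ = 433.8 psf; P₁ = ½×433.8×13.8 = 2993.
Layer 2: σ_v at top = γ₁h₁ = 1700; σ_h top = K_a2×1700 = 594.6; σ_h base = K_a2×(1700+98.0×12.9) = 1037.
P₂ = ½(594.6+1037)×12.9 = 10520. Total P_a = 2993+10520 = 13520 lb/ft.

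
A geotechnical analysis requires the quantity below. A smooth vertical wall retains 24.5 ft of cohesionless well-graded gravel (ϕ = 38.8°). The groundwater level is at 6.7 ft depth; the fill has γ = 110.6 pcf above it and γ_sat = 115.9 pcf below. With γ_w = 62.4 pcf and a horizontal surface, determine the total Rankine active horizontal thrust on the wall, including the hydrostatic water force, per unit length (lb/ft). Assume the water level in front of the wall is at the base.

K_a = tan²(45° − φ/2) = 0.2296.
γ' = 115.9 − 62.4 = 53.50 pcf. Depth below WT = 17.8 ft.
σ'_h at WT = K_a γ d_w = 170.1 psf; at base = 170.1 + K_a γ' × 17.8 = 388.7 psf.
P₁ (0–6.7 ft) = ½×170.1×6.7 = 569.9. P₂ (6.7–24.5 ft) = ½(170.1+388.7)×17.8 = 4973.
P_w = ½ γ_w h₂² = 0.5×62.4×17.8² = 9885. Total = 569.9+4973+9885 = 15430 lb/ft.

15400 lb/ft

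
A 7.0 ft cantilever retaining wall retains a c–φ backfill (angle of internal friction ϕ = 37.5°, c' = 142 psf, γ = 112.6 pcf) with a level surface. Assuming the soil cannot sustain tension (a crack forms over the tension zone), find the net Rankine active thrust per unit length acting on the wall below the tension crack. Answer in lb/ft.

48.7 lb/ft

K_a = 0.2432; √K_a = 0.4931.
Tension-crack depth z_c = 2c/(γ√K_a) = 2×142/(112.6×0.4931) = 5.115 ft.
σ_a at base = K_a γ H − 2c√K_a = 0.2432×112.6×7.0 − 2×142×0.4931 = 51.63 psf.
P_a = ½ × 51.63 × (H − z_c) = 0.5×51.63×1.885 = 48.67 lb/ft.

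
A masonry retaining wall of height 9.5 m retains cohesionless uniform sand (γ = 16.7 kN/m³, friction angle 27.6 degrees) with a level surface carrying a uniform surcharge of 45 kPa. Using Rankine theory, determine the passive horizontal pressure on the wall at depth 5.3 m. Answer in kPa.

364 kPa

K_p = (1 + sin φ)/(1 − sin φ) = 2.726.
σ_v = γz + q = 16.7 × 5.3 + 45 = 133.5 kPa.
σ_h = K_p σ_v = 2.726 × 133.5 = 364.0 kPa.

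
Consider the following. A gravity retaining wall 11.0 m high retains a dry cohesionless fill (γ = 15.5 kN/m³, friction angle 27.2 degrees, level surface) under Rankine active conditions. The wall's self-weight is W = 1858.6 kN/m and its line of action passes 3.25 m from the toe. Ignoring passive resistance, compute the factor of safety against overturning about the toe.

K_a = tan²(45° − 27.2°/2) = 0.3726.
P_a = ½K_aγH² = 0.5×0.3726×15.5×11.0² = 349.4 kN/m, acting at H/3 = 3.667 m above the base.
Overturning moment M_o = P_a × H/3 = 349.4 × 3.667 = 1281.
Resisting moment M_r = W × 3.25 = 1858.6 × 3.25 = 6040.
FS_overturning = M_r/M_o = 6040/1281 = 4.715.

4.71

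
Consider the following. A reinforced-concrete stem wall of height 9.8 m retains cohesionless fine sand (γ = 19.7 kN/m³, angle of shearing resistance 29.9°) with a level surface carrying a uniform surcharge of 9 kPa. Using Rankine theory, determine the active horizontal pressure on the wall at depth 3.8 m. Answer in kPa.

28.1 kPa

K_a = (1 − sin φ)/(1 + sin φ) = 0.3347.
σ_v = γz + q = 19.7 × 3.8 + 9 = 83.86 kPa.
σ_h = K_a σ_v = 0.3347 × 83.86 = 28.07 kPa.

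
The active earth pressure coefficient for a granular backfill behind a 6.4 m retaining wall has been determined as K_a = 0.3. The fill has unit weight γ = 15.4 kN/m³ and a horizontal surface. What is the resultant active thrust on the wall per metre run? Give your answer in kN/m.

P = ½ K_a γ H² = 0.5 × 0.3 × 15.4 × 6.4² = 94.62 kN/m.

94.6 kN/m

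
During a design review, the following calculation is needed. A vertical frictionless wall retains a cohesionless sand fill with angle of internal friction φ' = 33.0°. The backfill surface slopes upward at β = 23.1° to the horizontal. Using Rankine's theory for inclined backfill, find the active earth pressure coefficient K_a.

0.384

K_a = cos β · (cos β − √(cos²β − cos²φ)) / (cos β + √(cos²β − cos²φ)).
cos β = 0.9198, cos φ = 0.8387, √(cos²β − cos²φ) = 0.3778.
K_a = 0.9198 × (0.9198 − 0.3778)/(0.9198 + 0.3778) = 0.3843.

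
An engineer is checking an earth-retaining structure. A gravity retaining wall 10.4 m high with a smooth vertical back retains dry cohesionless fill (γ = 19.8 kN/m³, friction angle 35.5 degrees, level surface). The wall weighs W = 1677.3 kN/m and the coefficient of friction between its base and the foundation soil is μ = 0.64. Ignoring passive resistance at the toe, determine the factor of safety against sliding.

K_a = tan²(45° − 35.5°/2) = 0.2653.
P_a = ½K_aγH² = 0.5×0.2653×19.8×10.4² = 284.0 kN/m, acting at H/3 = 3.467 m above the base.
FS_sliding = μW / P_a = 0.64×1677.3 / 284.0 = 3.779.

3.78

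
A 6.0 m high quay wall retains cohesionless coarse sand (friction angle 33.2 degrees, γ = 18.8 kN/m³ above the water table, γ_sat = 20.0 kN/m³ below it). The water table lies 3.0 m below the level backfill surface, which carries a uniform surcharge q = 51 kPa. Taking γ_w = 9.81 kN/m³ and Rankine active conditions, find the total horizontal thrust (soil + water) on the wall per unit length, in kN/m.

221 kN/m

K_a = tan²(45° − φ/2) = 0.2924.
γ' = 20.0 − 9.81 = 10.19 kN/m³. h₂ = H − d_w = 3.0 m.
σ'_h: at surface K_a·q = 14.91; at WT K_a(q+γd_w) = 31.40; at base K_a(q+γd_w+γ'h₂) = 40.34 kPa.
P₁ = ½(14.91+31.40)×3.0 = 69.46; P₂ = ½(31.40+40.34)×3.0 = 107.6; P_w = ½γ_w h₂² = 44.14.
Total = 69.46+107.6+44.14 = 221.2 kN/m.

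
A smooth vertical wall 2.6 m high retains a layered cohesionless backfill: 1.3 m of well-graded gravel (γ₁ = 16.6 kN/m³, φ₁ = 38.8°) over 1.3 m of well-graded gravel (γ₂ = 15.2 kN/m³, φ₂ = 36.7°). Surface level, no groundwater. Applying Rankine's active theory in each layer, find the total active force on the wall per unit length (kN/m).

K_a1 = tan²(45°−38.8°/2) = 0.2296; K_a2 = tan²(45°−36.7°/2) = 0.2519.
Layer 1: σ at base = K_a1 γ₁ h₁ = 4.954 kPa; P₁ = ½×4.954×1.3 = 3.220.
Layer 2: σ_v at top = γ₁h₁ = 21.58; σ_h top = K_a2×21.58 = 5.435; σ_h base = K_a2×(21.58+15.2×1.3) = 10.41.
P₂ = ½(5.435+10.41)×1.3 = 10.30. Total P_a = 3.220+10.30 = 13.52 kN/m.

13.5 kN/m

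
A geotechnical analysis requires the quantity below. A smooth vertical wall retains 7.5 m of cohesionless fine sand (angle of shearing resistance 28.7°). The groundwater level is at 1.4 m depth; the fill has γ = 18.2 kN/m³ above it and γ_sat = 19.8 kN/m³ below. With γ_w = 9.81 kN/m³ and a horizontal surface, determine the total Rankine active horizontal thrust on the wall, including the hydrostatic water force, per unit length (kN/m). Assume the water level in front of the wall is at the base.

309 kN/m

K_a = tan²(45° − φ/2) = 0.3511.
γ' = 19.8 − 9.81 = 9.990 kN/m³. Depth below WT = 6.1 m.
σ'_h at WT = K_a γ d_w = 8.947 kPa; at base = 8.947 + K_a γ' × 6.1 = 30.35 kPa.
P₁ (0–1.4 m) = ½×8.947×1.4 = 6.263. P₂ (1.4–7.5 m) = ½(8.947+30.35)×6.1 = 119.8.
P_w = ½ γ_w h₂² = 0.5×9.81×6.1² = 182.5. Total = 6.263+119.8+182.5 = 308.6 kN/m.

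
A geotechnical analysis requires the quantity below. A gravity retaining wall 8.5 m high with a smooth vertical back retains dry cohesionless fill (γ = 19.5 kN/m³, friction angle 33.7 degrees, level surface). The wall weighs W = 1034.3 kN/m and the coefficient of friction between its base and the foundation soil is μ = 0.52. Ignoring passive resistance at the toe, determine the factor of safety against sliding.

2.67

K_a = tan²(45° − 33.7°/2) = 0.2863.
P_a = ½K_aγH² = 0.5×0.2863×19.5×8.5² = 201.7 kN/m, acting at H/3 = 2.833 m above the base.
FS_sliding = μW / P_a = 0.52×1034.3 / 201.7 = 2.667.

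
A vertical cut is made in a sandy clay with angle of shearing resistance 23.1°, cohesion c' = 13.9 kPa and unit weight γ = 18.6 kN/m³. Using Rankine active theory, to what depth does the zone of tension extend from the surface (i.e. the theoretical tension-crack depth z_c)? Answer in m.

2.26 m

K_a = tan²(45° − 23.1°/2) = 0.4364; √K_a = 0.6606.
The active pressure is zero where K_a γ z = 2c√K_a, so z_c = 2c/(γ√K_a) = 2×13.9/(18.6×0.6606) = 2.262 m.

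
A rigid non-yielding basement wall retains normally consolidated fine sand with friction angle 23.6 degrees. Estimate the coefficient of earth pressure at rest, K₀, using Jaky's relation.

K₀ = 1 − sin φ' = 1 − sin 23.6° = 0.5997.

0.600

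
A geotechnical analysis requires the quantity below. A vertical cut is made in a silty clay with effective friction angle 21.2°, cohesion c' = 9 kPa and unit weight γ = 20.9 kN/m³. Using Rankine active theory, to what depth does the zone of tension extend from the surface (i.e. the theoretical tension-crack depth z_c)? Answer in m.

1.26 m

K_a = tan²(45° − 21.2°/2) = 0.4688; √K_a = 0.6847.
The active pressure is zero where K_a γ z = 2c√K_a, so z_c = 2c/(γ√K_a) = 2×9/(20.9×0.6847) = 1.258 m.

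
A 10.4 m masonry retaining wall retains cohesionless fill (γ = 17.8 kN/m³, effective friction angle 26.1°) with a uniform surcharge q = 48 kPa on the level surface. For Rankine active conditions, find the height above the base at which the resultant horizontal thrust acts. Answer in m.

4.06 m

K_a = 0.3889.
Triangular part P₁ = ½K_aγH² = 374.4 at H/3 = 3.467 m; rectangular part P₂ = K_a q H = 194.2 at H/2 = 5.200 m.
ȳ = (P₁·3.467 + P₂·5.200)/(P₁+P₂) = 4.059 m.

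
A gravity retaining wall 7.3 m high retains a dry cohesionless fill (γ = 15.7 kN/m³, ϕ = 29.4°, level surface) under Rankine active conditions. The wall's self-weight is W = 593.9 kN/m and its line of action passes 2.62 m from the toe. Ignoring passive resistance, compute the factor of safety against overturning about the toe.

4.48

K_a = tan²(45° − 29.4°/2) = 0.3415.
P_a = ½K_aγH² = 0.5×0.3415×15.7×7.3² = 142.8 kN/m, acting at H/3 = 2.433 m above the base.
Overturning moment M_o = P_a × H/3 = 142.8 × 2.433 = 347.6.
Resisting moment M_r = W × 2.62 = 593.9 × 2.62 = 1556.
FS_overturning = M_r/M_o = 1556/347.6 = 4.477.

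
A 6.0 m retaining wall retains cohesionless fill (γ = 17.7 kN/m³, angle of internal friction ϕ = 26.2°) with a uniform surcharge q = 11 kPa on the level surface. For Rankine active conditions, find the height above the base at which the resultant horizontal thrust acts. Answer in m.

2.17 m

K_a = 0.3874.
Triangular part P₁ = ½K_aγH² = 123.4 at H/3 = 2.000 m; rectangular part P₂ = K_a q H = 25.57 at H/2 = 3.000 m.
ȳ = (P₁·2.000 + P₂·3.000)/(P₁+P₂) = 2.172 m.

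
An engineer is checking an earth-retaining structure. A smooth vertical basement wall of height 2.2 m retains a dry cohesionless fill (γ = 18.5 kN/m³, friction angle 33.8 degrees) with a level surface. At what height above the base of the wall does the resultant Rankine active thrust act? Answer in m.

0.733 m

K_a = 0.2851.
The pressure distribution is triangular, so the resultant acts at H/3 above the base = 2.2/3 = 0.7333 m.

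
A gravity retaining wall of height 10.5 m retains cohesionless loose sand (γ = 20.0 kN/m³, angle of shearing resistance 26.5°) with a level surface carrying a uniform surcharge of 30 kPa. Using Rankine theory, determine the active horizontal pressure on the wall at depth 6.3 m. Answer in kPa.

59.7 kPa

K_a = (1 − sin φ)/(1 + sin φ) = 0.3829.
σ_v = γz + q = 20.0 × 6.3 + 30 = 156.0 kPa.
σ_h = K_a σ_v = 0.3829 × 156.0 = 59.74 kPa.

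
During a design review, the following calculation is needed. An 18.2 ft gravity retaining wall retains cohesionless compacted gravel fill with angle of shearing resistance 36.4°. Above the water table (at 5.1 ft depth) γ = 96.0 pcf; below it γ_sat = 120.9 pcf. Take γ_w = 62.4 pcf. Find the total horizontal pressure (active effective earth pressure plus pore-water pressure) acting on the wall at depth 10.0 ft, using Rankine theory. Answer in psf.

504 psf

K_a = (1 − sin φ)/(1 + sin φ) = 0.2552.
γ' = 120.9 − 62.4 = 58.50 pcf.
Effective vertical stress at 10.0 ft: σ'_v = 96.0×5.1 + 58.50×4.90 = 776.2 psf.
σ'_h = K_a σ'_v = 0.2552 × 776.2 = 198.1 psf; u = γ_w × 4.90 = 305.8 psf.
Total σ_h = 198.1 + 305.8 = 503.8 psf.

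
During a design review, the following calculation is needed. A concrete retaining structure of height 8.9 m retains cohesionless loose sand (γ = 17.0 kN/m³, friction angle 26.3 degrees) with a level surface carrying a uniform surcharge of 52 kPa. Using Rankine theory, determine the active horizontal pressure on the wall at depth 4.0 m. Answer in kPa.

K_a = (1 − sin φ)/(1 + sin φ) = 0.3859.
σ_v = γz + q = 17.0 × 4.0 + 52 = 120.0 kPa.
σ_h = K_a σ_v = 0.3859 × 120.0 = 46.31 kPa.

46.3 kPa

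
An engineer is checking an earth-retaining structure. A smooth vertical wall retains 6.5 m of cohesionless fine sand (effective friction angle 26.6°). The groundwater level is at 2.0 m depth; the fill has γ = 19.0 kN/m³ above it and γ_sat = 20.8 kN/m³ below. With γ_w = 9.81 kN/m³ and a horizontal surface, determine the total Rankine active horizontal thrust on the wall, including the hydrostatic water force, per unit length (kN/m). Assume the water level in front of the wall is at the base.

K_a = tan²(45° − φ/2) = 0.3814.
γ' = 20.8 − 9.81 = 10.99 kN/m³. Depth below WT = 4.5 m.
σ'_h at WT = K_a γ d_w = 14.49 kPa; at base = 14.49 + K_a γ' × 4.5 = 33.36 kPa.
P₁ (0–2.0 m) = ½×14.49×2.0 = 14.49. P₂ (2.0–6.5 m) = ½(14.49+33.36)×4.5 = 107.7.
P_w = ½ γ_w h₂² = 0.5×9.81×4.5² = 99.33. Total = 14.49+107.7+99.33 = 221.5 kN/m.

221 kN/m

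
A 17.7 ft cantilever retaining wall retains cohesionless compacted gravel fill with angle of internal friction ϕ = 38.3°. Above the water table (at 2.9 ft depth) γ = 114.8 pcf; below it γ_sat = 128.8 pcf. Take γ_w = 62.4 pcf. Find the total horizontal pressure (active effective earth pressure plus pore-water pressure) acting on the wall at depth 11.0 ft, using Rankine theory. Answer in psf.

710 psf

K_a = (1 − sin φ)/(1 + sin φ) = 0.2347.
γ' = 128.8 − 62.4 = 66.40 pcf.
Effective vertical stress at 11.0 ft: σ'_v = 114.8×2.9 + 66.40×8.10 = 870.8 psf.
σ'_h = K_a σ'_v = 0.2347 × 870.8 = 204.4 psf; u = γ_w × 8.10 = 505.4 psf.
Total σ_h = 204.4 + 505.4 = 709.8 psf.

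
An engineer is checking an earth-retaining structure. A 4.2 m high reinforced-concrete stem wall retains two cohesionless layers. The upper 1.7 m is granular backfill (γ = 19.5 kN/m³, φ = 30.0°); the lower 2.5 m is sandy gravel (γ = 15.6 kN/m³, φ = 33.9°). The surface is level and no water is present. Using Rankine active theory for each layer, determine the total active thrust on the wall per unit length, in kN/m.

K_a1 = tan²(45°−30.0°/2) = 0.3333; K_a2 = tan²(45°−33.9°/2) = 0.2839.
Layer 1: σ at base = K_a1 γ₁ h₁ = 11.05 kPa; P₁ = ½×11.05×1.7 = 9.392.
Layer 2: σ_v at top = γ₁h₁ = 33.15; σ_h top = K_a2×33.15 = 9.412; σ_h base = K_a2×(33.15+15.6×2.5) = 20.48.
P₂ = ½(9.412+20.48)×2.5 = 37.37. Total P_a = 9.392+37.37 = 46.76 kN/m.

46.8 kN/m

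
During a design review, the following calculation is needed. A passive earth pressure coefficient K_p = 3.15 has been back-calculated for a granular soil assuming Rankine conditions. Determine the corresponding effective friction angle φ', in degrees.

31.2°

K_p = (1+sin φ)/(1−sin φ) ⇒ sin φ = (K_p − 1)/(K_p + 1) = 0.5181.
φ = arcsin(0.5181) = 31.20°.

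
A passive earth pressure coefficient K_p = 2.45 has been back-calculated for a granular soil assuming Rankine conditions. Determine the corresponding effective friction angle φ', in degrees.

K_p = (1+sin φ)/(1−sin φ) ⇒ sin φ = (K_p − 1)/(K_p + 1) = 0.4203.
φ = arcsin(0.4203) = 24.85°.

24.9°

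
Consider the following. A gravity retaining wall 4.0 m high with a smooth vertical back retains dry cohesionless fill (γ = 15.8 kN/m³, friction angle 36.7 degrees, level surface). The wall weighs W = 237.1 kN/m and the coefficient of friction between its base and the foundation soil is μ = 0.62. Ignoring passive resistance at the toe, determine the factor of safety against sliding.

4.62

K_a = tan²(45° − 36.7°/2) = 0.2519.
P_a = ½K_aγH² = 0.5×0.2519×15.8×4.0² = 31.83 kN/m, acting at H/3 = 1.333 m above the base.
FS_sliding = μW / P_a = 0.62×237.1 / 31.83 = 4.618.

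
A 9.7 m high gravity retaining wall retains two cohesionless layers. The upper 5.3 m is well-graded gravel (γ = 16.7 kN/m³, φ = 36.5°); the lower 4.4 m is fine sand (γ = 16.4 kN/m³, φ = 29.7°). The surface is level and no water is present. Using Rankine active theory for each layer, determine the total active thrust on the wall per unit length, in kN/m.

K_a1 = tan²(45°−36.5°/2) = 0.2541; K_a2 = tan²(45°−29.7°/2) = 0.3374.
Layer 1: σ at base = K_a1 γ₁ h₁ = 22.49 kPa; P₁ = ½×22.49×5.3 = 59.59.
Layer 2: σ_v at top = γ₁h₁ = 88.51; σ_h top = K_a2×88.51 = 29.86; σ_h base = K_a2×(88.51+16.4×4.4) = 54.21.
P₂ = ½(29.86+54.21)×4.4 = 185.0. Total P_a = 59.59+185.0 = 244.5 kN/m.

245 kN/m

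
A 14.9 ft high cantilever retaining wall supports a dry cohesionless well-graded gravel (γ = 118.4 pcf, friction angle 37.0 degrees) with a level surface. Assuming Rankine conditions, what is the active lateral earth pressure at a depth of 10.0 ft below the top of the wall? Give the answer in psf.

294 psf

K_a = (1 − sin φ)/(1 + sin φ) = 0.2486.
σ_h = K_a γ z = 0.2486 × 118.4 × 10.0 = 294.3 psf.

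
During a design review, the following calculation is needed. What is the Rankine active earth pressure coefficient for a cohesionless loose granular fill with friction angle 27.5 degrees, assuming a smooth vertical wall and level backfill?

K_a = tan²(45° − φ/2) = tan²(31.25°) = 0.3682.

0.368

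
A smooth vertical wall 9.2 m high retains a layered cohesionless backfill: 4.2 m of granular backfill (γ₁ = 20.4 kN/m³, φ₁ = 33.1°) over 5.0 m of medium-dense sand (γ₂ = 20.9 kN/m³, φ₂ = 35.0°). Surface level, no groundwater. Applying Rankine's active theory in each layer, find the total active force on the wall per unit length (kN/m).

240 kN/m

K_a1 = tan²(45°−33.1°/2) = 0.2936; K_a2 = tan²(45°−35.0°/2) = 0.2710.
Layer 1: σ at base = K_a1 γ₁ h₁ = 25.15 kPa; P₁ = ½×25.15×4.2 = 52.82.
Layer 2: σ_v at top = γ₁h₁ = 85.68; σ_h top = K_a2×85.68 = 23.22; σ_h base = K_a2×(85.68+20.9×5.0) = 51.54.
P₂ = ½(23.22+51.54)×5.0 = 186.9. Total P_a = 52.82+186.9 = 239.7 kN/m.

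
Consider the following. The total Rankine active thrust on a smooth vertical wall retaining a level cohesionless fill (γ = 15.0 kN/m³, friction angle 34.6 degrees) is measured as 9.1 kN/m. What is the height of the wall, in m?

K_a = 0.2756. P_a = ½ K_a γ H² ⇒ H = √(2P_a/(K_a γ)).
H = √(2×9.1/(0.2756×15.0)) = 2.098 m.

2.10 m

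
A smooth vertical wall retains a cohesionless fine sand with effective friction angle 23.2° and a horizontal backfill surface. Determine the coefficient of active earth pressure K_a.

0.435

K_a = (1 − sin φ)/(1 + sin φ) = (1 − sin 23.2°)/(1 + sin 23.2°) = 0.4348.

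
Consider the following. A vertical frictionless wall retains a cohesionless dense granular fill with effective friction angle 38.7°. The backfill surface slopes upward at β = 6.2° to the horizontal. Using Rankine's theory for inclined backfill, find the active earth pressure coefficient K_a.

K_a = cos β · (cos β − √(cos²β − cos²φ)) / (cos β + √(cos²β − cos²φ)).
cos β = 0.9942, cos φ = 0.7804, √(cos²β − cos²φ) = 0.6158.
K_a = 0.9942 × (0.9942 − 0.6158)/(0.9942 + 0.6158) = 0.2336.

0.234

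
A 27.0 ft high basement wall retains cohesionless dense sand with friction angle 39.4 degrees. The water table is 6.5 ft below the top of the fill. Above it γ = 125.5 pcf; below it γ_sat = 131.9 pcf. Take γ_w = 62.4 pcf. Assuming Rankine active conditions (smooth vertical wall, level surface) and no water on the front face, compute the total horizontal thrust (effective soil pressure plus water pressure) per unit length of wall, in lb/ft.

K_a = tan²(45° − φ/2) = 0.2234.
γ' = 131.9 − 62.4 = 69.50 pcf. Depth below WT = 20.5 ft.
σ'_h at WT = K_a γ d_w = 182.3 psf; at base = 182.3 + K_a γ' × 20.5 = 500.6 psf.
P₁ (0–6.5 ft) = ½×182.3×6.5 = 592.4. P₂ (6.5–27.0 ft) = ½(182.3+500.6)×20.5 = 7000.
P_w = ½ γ_w h₂² = 0.5×62.4×20.5² = 13110. Total = 592.4+7000+13110 = 20700 lb/ft.

20700 lb/ft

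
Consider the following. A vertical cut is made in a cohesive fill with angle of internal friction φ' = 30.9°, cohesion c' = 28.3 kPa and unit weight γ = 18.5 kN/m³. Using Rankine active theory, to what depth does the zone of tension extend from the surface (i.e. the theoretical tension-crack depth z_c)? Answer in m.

5.40 m

K_a = tan²(45° − 30.9°/2) = 0.3214; √K_a = 0.5669.
The active pressure is zero where K_a γ z = 2c√K_a, so z_c = 2c/(γ√K_a) = 2×28.3/(18.5×0.5669) = 5.397 m.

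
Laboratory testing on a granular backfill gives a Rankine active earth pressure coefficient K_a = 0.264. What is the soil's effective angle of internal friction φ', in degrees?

K_a = tan²(45° − φ/2) ⇒ 45° − φ/2 = arctan(√0.264) = 27.19°.
φ = 2(45° − 27.19°) = 35.61°.

35.6°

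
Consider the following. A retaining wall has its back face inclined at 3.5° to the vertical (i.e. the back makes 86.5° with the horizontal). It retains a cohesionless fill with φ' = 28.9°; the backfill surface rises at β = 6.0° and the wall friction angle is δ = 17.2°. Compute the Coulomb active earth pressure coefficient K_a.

0.366

K_a = sin²(α+φ) / [sin²α · sin(α−δ) · (1 + √{sin(φ+δ)sin(φ−β) / (sin(α−δ)sin(α+β))})²].
With α = 86.5°, φ = 28.9°, δ = 17.2°, β = 6.0°: K_a = 0.3655.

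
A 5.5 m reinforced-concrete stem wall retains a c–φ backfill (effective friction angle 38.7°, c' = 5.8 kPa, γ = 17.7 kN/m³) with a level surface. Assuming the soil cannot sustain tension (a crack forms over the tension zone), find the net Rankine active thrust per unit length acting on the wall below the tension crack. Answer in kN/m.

34.9 kN/m

K_a = 0.2306; √K_a = 0.4802.
Tension-crack depth z_c = 2c/(γ√K_a) = 2×5.8/(17.7×0.4802) = 1.365 m.
σ_a at base = K_a γ H − 2c√K_a = 0.2306×17.7×5.5 − 2×5.8×0.4802 = 16.88 kPa.
P_a = ½ × 16.88 × (H − z_c) = 0.5×16.88×4.135 = 34.90 kN/m.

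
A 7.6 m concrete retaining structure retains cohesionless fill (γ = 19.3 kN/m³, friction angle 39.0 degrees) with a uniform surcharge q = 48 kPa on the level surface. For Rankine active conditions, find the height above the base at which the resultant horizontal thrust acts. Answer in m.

K_a = 0.2275.
Triangular part P₁ = ½K_aγH² = 126.8 at H/3 = 2.533 m; rectangular part P₂ = K_a q H = 82.99 at H/2 = 3.800 m.
ȳ = (P₁·2.533 + P₂·3.800)/(P₁+P₂) = 3.034 m.

3.03 m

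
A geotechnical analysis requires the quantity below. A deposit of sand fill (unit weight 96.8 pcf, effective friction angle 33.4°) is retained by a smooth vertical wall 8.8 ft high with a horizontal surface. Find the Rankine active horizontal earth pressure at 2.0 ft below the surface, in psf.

56.1 psf

K_a = (1 − sin φ)/(1 + sin φ) = 0.2899.
σ_h = K_a γ z = 0.2899 × 96.8 × 2.0 = 56.13 psf.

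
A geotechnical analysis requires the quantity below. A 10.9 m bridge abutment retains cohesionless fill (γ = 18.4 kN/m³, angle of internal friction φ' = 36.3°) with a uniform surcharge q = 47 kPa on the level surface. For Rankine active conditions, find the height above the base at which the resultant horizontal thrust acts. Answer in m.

K_a = 0.2563.
Triangular part P₁ = ½K_aγH² = 280.1 at H/3 = 3.633 m; rectangular part P₂ = K_a q H = 131.3 at H/2 = 5.450 m.
ȳ = (P₁·3.633 + P₂·5.450)/(P₁+P₂) = 4.213 m.

4.21 m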